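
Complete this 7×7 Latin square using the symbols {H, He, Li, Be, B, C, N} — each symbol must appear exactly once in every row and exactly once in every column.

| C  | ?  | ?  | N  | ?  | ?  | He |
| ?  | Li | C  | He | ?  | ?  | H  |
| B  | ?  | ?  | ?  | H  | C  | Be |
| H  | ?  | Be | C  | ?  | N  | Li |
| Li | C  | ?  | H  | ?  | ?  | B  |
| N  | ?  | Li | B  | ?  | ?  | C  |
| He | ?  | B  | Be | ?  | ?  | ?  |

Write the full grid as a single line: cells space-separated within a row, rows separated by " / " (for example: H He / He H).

row 1 has {He,C,N}; column 3 has {Li,Be,B,C} — only H is left for (r1,c3).
row 2 has {H,He,Li,C}; column 1 has {H,He,Li,B,C,N} — only Be is left for (r2,c1).
row 2 has {H,He,Li,Be,C}; column 6 has {C,N} — only B is left for (r2,c6).
row 3 has {H,Be,B,C}; column 4 has {H,He,Be,B,C,N} — only Li is left for (r3,c4).
row 7 has {He,Be,B}; column 7 has {H,He,Li,Be,B,C} — only N is left for (r7,c7).
row 2 has {H,He,Li,Be,B,C}; column 5 has {H} — only N is left for (r2,c5).
row 7 has {He,Be,B,N}; column 2 has {Li,C} — only H is left for (r7,c2).
row 7 has {H,He,Be,B,N}; column 6 has {B,C,N} — only Li is left for (r7,c6).
row 1 has {H,He,C,N}; column 6 has {Li,B,C,N} — only Be is left for (r1,c6).
row 5 has {H,Li,B,C}; column 6 has {Li,Be,B,C,N} — only He is left for (r5,c6).
row 6 has {Li,B,C,N}; column 6 has {He,Li,Be,B,C,N} — only H is left for (r6,c6).
row 7 has {H,He,Li,Be,B,N}; column 5 has {H,N} — only C is left for (r7,c5).
row 1 has {H,He,Be,C,N}; column 2 has {H,Li,C} — only B is left for (r1,c2).
row 1 has {H,He,Be,B,C,N}; column 5 has {H,C,N} — only Li is left for (r1,c5).
row 4 has {H,Li,Be,C,N}; column 2 has {H,Li,B,C} — only He is left for (r4,c2).
row 4 has {H,He,Li,Be,C,N}; column 5 has {H,Li,C,N} — only B is left for (r4,c5).
row 5 has {H,He,Li,B,C}; column 3 has {H,Li,Be,B,C} — only N is left for (r5,c3).
row 5 has {H,He,Li,B,C,N}; column 5 has {H,Li,B,C,N} — only Be is left for (r5,c5).
row 6 has {H,Li,B,C,N}; column 2 has {H,He,Li,B,C} — only Be is left for (r6,c2).
row 6 has {H,Li,Be,B,C,N}; column 5 has {H,Li,Be,B,C,N} — only He is left for (r6,c5).
row 3 has {H,Li,Be,B,C}; column 2 has {H,He,Li,Be,B,C} — only N is left for (r3,c2).
row 3 has {H,Li,Be,B,C,N}; column 3 has {H,Li,Be,B,C,N} — only He is left for (r3,c3).

C B H N Li Be He / Be Li C He N B H / B N He Li H C Be / H He Be C B N Li / Li C N H Be He B / N Be Li B He H C / He H B Be C Li N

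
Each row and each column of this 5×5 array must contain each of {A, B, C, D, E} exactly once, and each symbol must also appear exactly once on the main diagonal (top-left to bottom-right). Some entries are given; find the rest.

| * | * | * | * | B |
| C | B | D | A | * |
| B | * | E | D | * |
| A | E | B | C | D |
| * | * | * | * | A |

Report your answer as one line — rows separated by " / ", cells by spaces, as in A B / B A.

(r1,c1) = D
(r1,c4) = E
(r2,c5) = E
(r3,c5) = C
(r5,c1) = E
(r5,c3) = C
(r5,c4) = B
(r1,c3) = A
(r3,c2) = A
(r5,c2) = D
(r1,c2) = C

D C A E B / C B D A E / B A E D C / A E B C D / E D C B A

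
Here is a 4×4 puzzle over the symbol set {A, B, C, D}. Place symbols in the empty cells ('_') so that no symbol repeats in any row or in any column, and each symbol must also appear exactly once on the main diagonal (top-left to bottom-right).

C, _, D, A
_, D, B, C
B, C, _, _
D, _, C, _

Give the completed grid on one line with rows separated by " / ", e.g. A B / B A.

C B D A / A D B C / B C A D / D A C B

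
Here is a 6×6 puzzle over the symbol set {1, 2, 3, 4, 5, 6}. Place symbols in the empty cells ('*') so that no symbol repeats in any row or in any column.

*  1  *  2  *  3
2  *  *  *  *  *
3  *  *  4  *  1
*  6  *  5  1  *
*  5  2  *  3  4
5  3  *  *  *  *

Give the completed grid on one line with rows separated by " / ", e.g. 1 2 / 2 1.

(r2,c2) = 4
(r3,c2) = 2
(r4,c1) = 4
(r4,c3) = 3
(r4,c6) = 2
(r6,c6) = 6
(r1,c1) = 6
(r2,c6) = 5
(r5,c1) = 1
(r5,c4) = 6
(r6,c4) = 1
(r2,c4) = 3
(r2,c5) = 6
(r3,c5) = 5
(r6,c3) = 4
(r6,c5) = 2
(r1,c3) = 5
(r1,c5) = 4
(r2,c3) = 1
(r3,c3) = 6

6 1 5 2 4 3 / 2 4 1 3 6 5 / 3 2 6 4 5 1 / 4 6 3 5 1 2 / 1 5 2 6 3 4 / 5 3 4 1 2 6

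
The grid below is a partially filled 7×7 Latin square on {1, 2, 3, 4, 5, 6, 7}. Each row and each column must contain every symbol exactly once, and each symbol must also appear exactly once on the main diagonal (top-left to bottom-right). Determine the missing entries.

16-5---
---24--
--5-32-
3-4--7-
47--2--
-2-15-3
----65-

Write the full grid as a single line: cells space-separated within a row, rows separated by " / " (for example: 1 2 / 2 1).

1 6 2 5 7 3 4 / 5 3 7 2 4 1 6 / 6 4 5 7 3 2 1 / 3 5 4 6 1 7 2 / 4 7 1 3 2 6 5 / 7 2 6 1 5 4 3 / 2 1 3 4 6 5 7

row 1 has {1,5,6}; column 5 has {2,3,4,5,6} — only 7 is left for (r1,c5).
row 2 has {2,4}; column 2 has {2,6,7}; the diagonal has {1,2,5} — only 3 is left for (r2,c2).
row 4 has {3,4,7}; column 4 has {1,2,5}; the diagonal has {1,2,3,5} — only 6 is left for (r4,c4).
row 4 has {3,4,6,7}; column 5 has {2,3,4,5,6,7} — only 1 is left for (r4,c5).
row 5 has {2,4,7}; column 4 has {1,2,5,6} — only 3 is left for (r5,c4).
row 6 has {1,2,3,5}; column 6 has {2,5,7}; the diagonal has {1,2,3,5,6} — only 4 is left for (r6,c6).
row 7 has {5,6}; column 7 has {3}; the diagonal has {1,2,3,4,5,6} — only 7 is left for (r7,c7).
row 1 has {1,5,6,7}; column 6 has {2,4,5,7} — only 3 is left for (r1,c6).
row 4 has {1,3,4,6,7}; column 2 has {2,3,6,7} — only 5 is left for (r4,c2).
row 4 has {1,3,4,5,6,7}; column 7 has {3,7} — only 2 is left for (r4,c7).
row 7 has {5,6,7}; column 1 has {1,3,4} — only 2 is left for (r7,c1).
row 7 has {2,5,6,7}; column 4 has {1,2,3,5,6} — only 4 is left for (r7,c4).
row 1 has {1,3,5,6,7}; column 3 has {4,5} — only 2 is left for (r1,c3).
row 1 has {1,2,3,5,6,7}; column 7 has {2,3,7} — only 4 is left for (r1,c7).
row 3 has {2,3,5}; column 4 has {1,2,3,4,5,6} — only 7 is left for (r3,c4).
row 7 has {2,4,5,6,7}; column 2 has {2,3,5,6,7} — only 1 is left for (r7,c2).
row 7 has {1,2,4,5,6,7}; column 3 has {2,4,5} — only 3 is left for (r7,c3).
row 3 has {2,3,5,7}; column 1 has {1,2,3,4} — only 6 is left for (r3,c1).
row 3 has {2,3,5,6,7}; column 2 has {1,2,3,5,6,7} — only 4 is left for (r3,c2).
row 3 has {2,3,4,5,6,7}; column 7 has {2,3,4,7} — only 1 is left for (r3,c7).
row 6 has {1,2,3,4,5}; column 1 has {1,2,3,4,6} — only 7 is left for (r6,c1).
row 6 has {1,2,3,4,5,7}; column 3 has {2,3,4,5} — only 6 is left for (r6,c3).
row 2 has {2,3,4}; column 1 has {1,2,3,4,6,7} — only 5 is left for (r2,c1).
row 2 has {2,3,4,5}; column 7 has {1,2,3,4,7} — only 6 is left for (r2,c7).
row 5 has {2,3,4,7}; column 3 has {2,3,4,5,6} — only 1 is left for (r5,c3).
row 5 has {1,2,3,4,7}; column 6 has {2,3,4,5,7} — only 6 is left for (r5,c6).
row 5 has {1,2,3,4,6,7}; column 7 has {1,2,3,4,6,7} — only 5 is left for (r5,c7).
row 2 has {2,3,4,5,6}; column 3 has {1,2,3,4,5,6} — only 7 is left for (r2,c3).
row 2 has {2,3,4,5,6,7}; column 6 has {2,3,4,5,6,7} — only 1 is left for (r2,c6).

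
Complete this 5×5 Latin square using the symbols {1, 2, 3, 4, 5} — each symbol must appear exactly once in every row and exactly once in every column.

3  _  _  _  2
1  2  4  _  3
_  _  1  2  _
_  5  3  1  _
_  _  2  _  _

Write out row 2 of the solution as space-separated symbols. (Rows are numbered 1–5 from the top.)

(r1,c3) = 5
(r1,c4) = 4
(r2,c4) = 5

1 2 4 5 3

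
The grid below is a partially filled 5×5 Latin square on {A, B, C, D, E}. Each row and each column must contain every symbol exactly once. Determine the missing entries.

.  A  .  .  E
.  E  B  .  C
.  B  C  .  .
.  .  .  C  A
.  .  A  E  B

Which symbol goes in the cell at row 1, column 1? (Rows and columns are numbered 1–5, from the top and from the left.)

C

(r1,c3) = D
(r1,c4) = B
(r3,c5) = D
(r4,c2) = D
(r4,c3) = E
(r5,c2) = C
(r1,c1) = C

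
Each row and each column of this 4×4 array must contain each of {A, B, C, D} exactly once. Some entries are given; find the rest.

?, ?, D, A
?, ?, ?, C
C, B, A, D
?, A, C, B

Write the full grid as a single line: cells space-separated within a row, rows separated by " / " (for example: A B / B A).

(r1,c1) = B
(r1,c2) = C
(r2,c2) = D
(r2,c3) = B
(r4,c1) = D
(r2,c1) = A

B C D A / A D B C / C B A D / D A C B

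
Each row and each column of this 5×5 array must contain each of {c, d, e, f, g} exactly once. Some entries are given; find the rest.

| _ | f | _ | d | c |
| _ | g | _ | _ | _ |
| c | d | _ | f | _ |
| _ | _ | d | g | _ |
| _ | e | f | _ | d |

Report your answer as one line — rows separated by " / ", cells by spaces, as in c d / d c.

(r4,c2): row 4 has {d,g}; column 2 has {d,e,f,g}, so it must be c.
(r5,c1): row 5 has {d,e,f}; column 1 has {c}, so it must be g.
(r5,c4): row 5 has {d,e,f,g}; column 4 has {d,f,g}, so it must be c.
(r1,c1): row 1 has {c,d,f}; column 1 has {c,g}, so it must be e.
(r1,c3): row 1 has {c,d,e,f}; column 3 has {d,f}, so it must be g.
(r2,c4): row 2 has {g}; column 4 has {c,d,f,g}, so it must be e.
(r2,c5): row 2 has {e,g}; column 5 has {c,d}, so it must be f.
(r3,c3): row 3 has {c,d,f}; column 3 has {d,f,g}, so it must be e.
(r3,c5): row 3 has {c,d,e,f}; column 5 has {c,d,f}, so it must be g.
(r4,c1): row 4 has {c,d,g}; column 1 has {c,e,g}, so it must be f.
(r4,c5): row 4 has {c,d,f,g}; column 5 has {c,d,f,g}, so it must be e.
(r2,c1): row 2 has {e,f,g}; column 1 has {c,e,f,g}, so it must be d.
(r2,c3): row 2 has {d,e,f,g}; column 3 has {d,e,f,g}, so it must be c.

e f g d c / d g c e f / c d e f g / f c d g e / g e f c d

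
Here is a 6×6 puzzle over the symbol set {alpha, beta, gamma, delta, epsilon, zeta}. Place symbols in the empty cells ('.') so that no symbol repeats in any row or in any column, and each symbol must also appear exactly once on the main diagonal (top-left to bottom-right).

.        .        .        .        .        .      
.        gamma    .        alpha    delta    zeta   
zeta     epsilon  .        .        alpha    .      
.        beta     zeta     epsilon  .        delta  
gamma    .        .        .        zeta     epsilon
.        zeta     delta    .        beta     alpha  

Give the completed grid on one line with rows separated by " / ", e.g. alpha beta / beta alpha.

row 3 has {alpha,epsilon,zeta}; column 3 has {delta,zeta}; the diagonal has {alpha,gamma,epsilon,zeta} — only beta is left for (r3,c3).
row 3 has {alpha,beta,epsilon,zeta}; column 6 has {alpha,delta,epsilon,zeta} — only gamma is left for (r3,c6).
row 4 has {beta,delta,epsilon,zeta}; column 1 has {gamma,zeta} — only alpha is left for (r4,c1).
row 4 has {alpha,beta,delta,epsilon,zeta}; column 5 has {alpha,beta,delta,zeta} — only gamma is left for (r4,c5).
row 5 has {gamma,epsilon,zeta}; column 3 has {beta,delta,zeta} — only alpha is left for (r5,c3).
row 6 has {alpha,beta,delta,zeta}; column 1 has {alpha,gamma,zeta} — only epsilon is left for (r6,c1).
row 6 has {alpha,beta,delta,epsilon,zeta}; column 4 has {alpha,epsilon} — only gamma is left for (r6,c4).
row 1 is empty so far; column 1 has {alpha,gamma,epsilon,zeta}; the diagonal has {alpha,beta,gamma,epsilon,zeta} — only delta is left for (r1,c1).
row 1 has {delta}; column 2 has {beta,gamma,epsilon,zeta} — only alpha is left for (r1,c2).
row 1 has {alpha,delta}; column 5 has {alpha,beta,gamma,delta,zeta} — only epsilon is left for (r1,c5).
row 1 has {alpha,delta,epsilon}; column 6 has {alpha,gamma,delta,epsilon,zeta} — only beta is left for (r1,c6).
row 2 has {alpha,gamma,delta,zeta}; column 1 has {alpha,gamma,delta,epsilon,zeta} — only beta is left for (r2,c1).
row 2 has {alpha,beta,gamma,delta,zeta}; column 3 has {alpha,beta,delta,zeta} — only epsilon is left for (r2,c3).
row 3 has {alpha,beta,gamma,epsilon,zeta}; column 4 has {alpha,gamma,epsilon} — only delta is left for (r3,c4).
row 5 has {alpha,gamma,epsilon,zeta}; column 2 has {alpha,beta,gamma,epsilon,zeta} — only delta is left for (r5,c2).
row 5 has {alpha,gamma,delta,epsilon,zeta}; column 4 has {alpha,gamma,delta,epsilon} — only beta is left for (r5,c4).
row 1 has {alpha,beta,delta,epsilon}; column 3 has {alpha,beta,delta,epsilon,zeta} — only gamma is left for (r1,c3).
row 1 has {alpha,beta,gamma,delta,epsilon}; column 4 has {alpha,beta,gamma,delta,epsilon} — only zeta is left for (r1,c4).

delta alpha gamma zeta epsilon beta / beta gamma epsilon alpha delta zeta / zeta epsilon beta delta alpha gamma / alpha beta zeta epsilon gamma delta / gamma delta alpha beta zeta epsilon / epsilon zeta delta gamma beta alpha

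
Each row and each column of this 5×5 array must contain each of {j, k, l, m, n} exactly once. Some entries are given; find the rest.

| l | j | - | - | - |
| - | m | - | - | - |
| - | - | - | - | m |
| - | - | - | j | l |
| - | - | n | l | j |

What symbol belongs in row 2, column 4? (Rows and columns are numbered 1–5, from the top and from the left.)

n

At row 5, column 2: row 5 has {j,l,n}; column 2 has {j,m}; that leaves k.
At row 4, column 2: row 4 has {j,l}; column 2 has {j,k,m}; that leaves n.
At row 5, column 1: row 5 has {j,k,l,n}; column 1 has {l}; that leaves m.
At row 3, column 2: row 3 has {m}; column 2 has {j,k,m,n}; that leaves l.
At row 4, column 1: row 4 has {j,l,n}; column 1 has {l,m}; that leaves k.
At row 4, column 3: row 4 has {j,k,l,n}; column 3 has {n}; that leaves m.
At row 1, column 3: row 1 has {j,l}; column 3 has {m,n}; that leaves k.
At row 1, column 5: row 1 has {j,k,l}; column 5 has {j,l,m}; that leaves n.
At row 2, column 5: row 2 has {m}; column 5 has {j,l,m,n}; that leaves k.
At row 3, column 3: row 3 has {l,m}; column 3 has {k,m,n}; that leaves j.
At row 1, column 4: row 1 has {j,k,l,n}; column 4 has {j,l}; that leaves m.
At row 2, column 3: row 2 has {k,m}; column 3 has {j,k,m,n}; that leaves l.
At row 2, column 4: row 2 has {k,l,m}; column 4 has {j,l,m}; that leaves n.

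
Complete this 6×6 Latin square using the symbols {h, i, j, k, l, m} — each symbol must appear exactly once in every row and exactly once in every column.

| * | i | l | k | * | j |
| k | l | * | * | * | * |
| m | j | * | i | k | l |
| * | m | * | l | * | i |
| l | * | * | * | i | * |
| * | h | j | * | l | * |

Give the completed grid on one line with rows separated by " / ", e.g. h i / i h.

h i l k m j / k l i h j m / m j h i k l / j m k l h i / l k m j i h / i h j m l k

At row 1, column 1: row 1 has {i,j,k,l}; column 1 has {k,l,m}; that leaves h.
At row 1, column 5: row 1 has {h,i,j,k,l}; column 5 has {i,k,l}; that leaves m.
At row 3, column 3: row 3 has {i,j,k,l,m}; column 3 has {j,l}; that leaves h.
At row 4, column 1: row 4 has {i,l,m}; column 1 has {h,k,l,m}; that leaves j.
At row 4, column 3: row 4 has {i,j,l,m}; column 3 has {h,j,l}; that leaves k.
At row 4, column 5: row 4 has {i,j,k,l,m}; column 5 has {i,k,l,m}; that leaves h.
At row 5, column 2: row 5 has {i,l}; column 2 has {h,i,j,l,m}; that leaves k.
At row 5, column 3: row 5 has {i,k,l}; column 3 has {h,j,k,l}; that leaves m.
At row 5, column 6: row 5 has {i,k,l,m}; column 6 has {i,j,l}; that leaves h.
At row 6, column 1: row 6 has {h,j,l}; column 1 has {h,j,k,l,m}; that leaves i.
At row 6, column 4: row 6 has {h,i,j,l}; column 4 has {i,k,l}; that leaves m.
At row 6, column 6: row 6 has {h,i,j,l,m}; column 6 has {h,i,j,l}; that leaves k.
At row 2, column 3: row 2 has {k,l}; column 3 has {h,j,k,l,m}; that leaves i.
At row 2, column 5: row 2 has {i,k,l}; column 5 has {h,i,k,l,m}; that leaves j.
At row 2, column 6: row 2 has {i,j,k,l}; column 6 has {h,i,j,k,l}; that leaves m.
At row 5, column 4: row 5 has {h,i,k,l,m}; column 4 has {i,k,l,m}; that leaves j.
At row 2, column 4: row 2 has {i,j,k,l,m}; column 4 has {i,j,k,l,m}; that leaves h.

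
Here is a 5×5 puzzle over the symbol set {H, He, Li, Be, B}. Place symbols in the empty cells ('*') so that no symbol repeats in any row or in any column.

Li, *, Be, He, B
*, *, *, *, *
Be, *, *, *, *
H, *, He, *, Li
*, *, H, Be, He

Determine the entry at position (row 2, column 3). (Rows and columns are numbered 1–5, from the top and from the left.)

Li

(r1,c2): row 1 has {He,Li,Be,B}; column 2 is empty so far, so it must be H.
(r3,c5): row 3 has {Be}; column 5 has {He,Li,B}, so it must be H.
(r4,c4): row 4 has {H,He,Li}; column 4 has {He,Be}, so it must be B.
(r5,c1): row 5 has {H,He,Be}; column 1 has {H,Li,Be}, so it must be B.
(r5,c2): row 5 has {H,He,Be,B}; column 2 has {H}, so it must be Li.
(r2,c1): row 2 is empty so far; column 1 has {H,Li,Be,B}, so it must be He.
(r2,c5): row 2 has {He}; column 5 has {H,He,Li,B}, so it must be Be.
(r3,c4): row 3 has {H,Be}; column 4 has {He,Be,B}, so it must be Li.
(r4,c2): row 4 has {H,He,Li,B}; column 2 has {H,Li}, so it must be Be.
(r2,c2): row 2 has {He,Be}; column 2 has {H,Li,Be}, so it must be B.
(r2,c3): row 2 has {He,Be,B}; column 3 has {H,He,Be}, so it must be Li.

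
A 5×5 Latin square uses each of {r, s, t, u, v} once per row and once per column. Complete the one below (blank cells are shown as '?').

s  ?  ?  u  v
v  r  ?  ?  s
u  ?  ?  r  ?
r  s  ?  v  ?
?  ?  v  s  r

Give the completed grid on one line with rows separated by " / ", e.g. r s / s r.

s t r u v / v r u t s / u v s r t / r s t v u / t u v s r

(r1,c2) = t
(r1,c3) = r
(r2,c4) = t
(r3,c2) = v
(r3,c5) = t
(r4,c5) = u
(r5,c1) = t
(r5,c2) = u
(r2,c3) = u
(r3,c3) = s
(r4,c3) = t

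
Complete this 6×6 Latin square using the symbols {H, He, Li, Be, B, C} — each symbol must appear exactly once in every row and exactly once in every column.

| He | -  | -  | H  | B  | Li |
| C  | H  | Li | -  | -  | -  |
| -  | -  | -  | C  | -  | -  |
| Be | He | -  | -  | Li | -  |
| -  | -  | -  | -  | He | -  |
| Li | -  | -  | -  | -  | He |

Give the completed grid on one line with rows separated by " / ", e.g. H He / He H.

row 2 has {H,Li,C}; column 5 has {He,Li,B} — only Be is left for (r2,c5).
row 2 has {H,Li,Be,C}; column 6 has {He,Li} — only B is left for (r2,c6).
row 3 has {C}; column 5 has {He,Li,Be,B} — only H is left for (r3,c5).
row 3 has {H,C}; column 6 has {He,Li,B} — only Be is left for (r3,c6).
row 4 has {He,Li,Be}; column 4 has {H,C} — only B is left for (r4,c4).
row 6 has {He,Li}; column 4 has {H,B,C} — only Be is left for (r6,c4).
row 6 has {He,Li,Be}; column 5 has {H,He,Li,Be,B} — only C is left for (r6,c5).
row 2 has {H,Li,Be,B,C}; column 4 has {H,Be,B,C} — only He is left for (r2,c4).
row 3 has {H,Be,C}; column 1 has {He,Li,Be,C} — only B is left for (r3,c1).
row 3 has {H,Be,B,C}; column 2 has {H,He} — only Li is left for (r3,c2).
row 3 has {H,Li,Be,B,C}; column 3 has {Li} — only He is left for (r3,c3).
row 5 has {He}; column 1 has {He,Li,Be,B,C} — only H is left for (r5,c1).
row 5 has {H,He}; column 4 has {H,He,Be,B,C} — only Li is left for (r5,c4).
row 5 has {H,He,Li}; column 6 has {He,Li,Be,B} — only C is left for (r5,c6).
row 6 has {He,Li,Be,C}; column 2 has {H,He,Li} — only B is left for (r6,c2).
row 6 has {He,Li,Be,B,C}; column 3 has {He,Li} — only H is left for (r6,c3).
row 4 has {He,Li,Be,B}; column 3 has {H,He,Li} — only C is left for (r4,c3).
row 4 has {He,Li,Be,B,C}; column 6 has {He,Li,Be,B,C} — only H is left for (r4,c6).
row 5 has {H,He,Li,C}; column 2 has {H,He,Li,B} — only Be is left for (r5,c2).
row 5 has {H,He,Li,Be,C}; column 3 has {H,He,Li,C} — only B is left for (r5,c3).
row 1 has {H,He,Li,B}; column 2 has {H,He,Li,Be,B} — only C is left for (r1,c2).
row 1 has {H,He,Li,B,C}; column 3 has {H,He,Li,B,C} — only Be is left for (r1,c3).

He C Be H B Li / C H Li He Be B / B Li He C H Be / Be He C B Li H / H Be B Li He C / Li B H Be C He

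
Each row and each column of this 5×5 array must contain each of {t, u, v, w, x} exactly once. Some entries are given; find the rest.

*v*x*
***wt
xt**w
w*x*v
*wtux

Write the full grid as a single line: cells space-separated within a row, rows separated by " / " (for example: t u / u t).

t v w x u / u x v w t / x t u v w / w u x t v / v w t u x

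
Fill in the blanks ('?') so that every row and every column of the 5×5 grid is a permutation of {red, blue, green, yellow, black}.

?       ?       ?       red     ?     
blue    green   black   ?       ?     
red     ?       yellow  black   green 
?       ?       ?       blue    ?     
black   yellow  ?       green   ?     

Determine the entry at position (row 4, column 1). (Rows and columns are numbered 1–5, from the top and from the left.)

yellow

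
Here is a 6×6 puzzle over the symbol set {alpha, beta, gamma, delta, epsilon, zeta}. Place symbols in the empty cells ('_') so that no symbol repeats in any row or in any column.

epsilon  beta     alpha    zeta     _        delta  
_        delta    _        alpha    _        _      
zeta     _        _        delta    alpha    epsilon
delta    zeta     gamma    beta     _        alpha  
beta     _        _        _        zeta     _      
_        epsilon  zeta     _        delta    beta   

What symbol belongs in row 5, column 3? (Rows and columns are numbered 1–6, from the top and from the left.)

(r1,c5): row 1 has {alpha,beta,delta,epsilon,zeta}; column 5 has {alpha,delta,zeta}, so it must be gamma.
(r2,c1): row 2 has {alpha,delta}; column 1 has {beta,delta,epsilon,zeta}, so it must be gamma.
(r2,c6): row 2 has {alpha,gamma,delta}; column 6 has {alpha,beta,delta,epsilon}, so it must be zeta.
(r3,c2): row 3 has {alpha,delta,epsilon,zeta}; column 2 has {beta,delta,epsilon,zeta}, so it must be gamma.
(r3,c3): row 3 has {alpha,gamma,delta,epsilon,zeta}; column 3 has {alpha,gamma,zeta}, so it must be beta.
(r4,c5): row 4 has {alpha,beta,gamma,delta,zeta}; column 5 has {alpha,gamma,delta,zeta}, so it must be epsilon.
(r5,c2): row 5 has {beta,zeta}; column 2 has {beta,gamma,delta,epsilon,zeta}, so it must be alpha.
(r5,c6): row 5 has {alpha,beta,zeta}; column 6 has {alpha,beta,delta,epsilon,zeta}, so it must be gamma.
(r6,c1): row 6 has {beta,delta,epsilon,zeta}; column 1 has {beta,gamma,delta,epsilon,zeta}, so it must be alpha.
(r6,c4): row 6 has {alpha,beta,delta,epsilon,zeta}; column 4 has {alpha,beta,delta,zeta}, so it must be gamma.
(r2,c3): row 2 has {alpha,gamma,delta,zeta}; column 3 has {alpha,beta,gamma,zeta}, so it must be epsilon.
(r2,c5): row 2 has {alpha,gamma,delta,epsilon,zeta}; column 5 has {alpha,gamma,delta,epsilon,zeta}, so it must be beta.
(r5,c3): row 5 has {alpha,beta,gamma,zeta}; column 3 has {alpha,beta,gamma,epsilon,zeta}, so it must be delta.

delta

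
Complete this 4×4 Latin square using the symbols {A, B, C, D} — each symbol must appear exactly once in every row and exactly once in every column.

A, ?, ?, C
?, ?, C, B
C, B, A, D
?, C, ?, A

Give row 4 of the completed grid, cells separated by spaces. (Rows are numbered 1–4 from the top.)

B C D A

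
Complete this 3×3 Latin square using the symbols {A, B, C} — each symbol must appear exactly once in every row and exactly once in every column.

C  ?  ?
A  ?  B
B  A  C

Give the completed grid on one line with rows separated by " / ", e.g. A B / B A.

C B A / A C B / B A C

(r1,c2) = B
(r1,c3) = A
(r2,c2) = C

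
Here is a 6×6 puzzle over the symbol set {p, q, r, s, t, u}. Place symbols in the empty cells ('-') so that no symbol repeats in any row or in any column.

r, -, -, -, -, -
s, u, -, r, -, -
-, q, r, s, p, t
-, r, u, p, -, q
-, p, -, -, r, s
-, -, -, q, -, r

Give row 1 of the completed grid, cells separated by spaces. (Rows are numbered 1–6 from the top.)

At row 2, column 6: row 2 has {r,s,u}; column 6 has {q,r,s,t}; that leaves p.
At row 3, column 1: row 3 has {p,q,r,s,t}; column 1 has {r,s}; that leaves u.
At row 4, column 1: row 4 has {p,q,r,u}; column 1 has {r,s,u}; that leaves t.
At row 4, column 5: row 4 has {p,q,r,t,u}; column 5 has {p,r}; that leaves s.
At row 5, column 1: row 5 has {p,r,s}; column 1 has {r,s,t,u}; that leaves q.
At row 5, column 3: row 5 has {p,q,r,s}; column 3 has {r,u}; that leaves t.
At row 5, column 4: row 5 has {p,q,r,s,t}; column 4 has {p,q,r,s}; that leaves u.
At row 6, column 1: row 6 has {q,r}; column 1 has {q,r,s,t,u}; that leaves p.
At row 6, column 3: row 6 has {p,q,r}; column 3 has {r,t,u}; that leaves s.
At row 1, column 4: row 1 has {r}; column 4 has {p,q,r,s,u}; that leaves t.
At row 1, column 6: row 1 has {r,t}; column 6 has {p,q,r,s,t}; that leaves u.
At row 2, column 3: row 2 has {p,r,s,u}; column 3 has {r,s,t,u}; that leaves q.
At row 2, column 5: row 2 has {p,q,r,s,u}; column 5 has {p,r,s}; that leaves t.
At row 6, column 2: row 6 has {p,q,r,s}; column 2 has {p,q,r,u}; that leaves t.
At row 6, column 5: row 6 has {p,q,r,s,t}; column 5 has {p,r,s,t}; that leaves u.
At row 1, column 2: row 1 has {r,t,u}; column 2 has {p,q,r,t,u}; that leaves s.
At row 1, column 3: row 1 has {r,s,t,u}; column 3 has {q,r,s,t,u}; that leaves p.
At row 1, column 5: row 1 has {p,r,s,t,u}; column 5 has {p,r,s,t,u}; that leaves q.

r s p t q u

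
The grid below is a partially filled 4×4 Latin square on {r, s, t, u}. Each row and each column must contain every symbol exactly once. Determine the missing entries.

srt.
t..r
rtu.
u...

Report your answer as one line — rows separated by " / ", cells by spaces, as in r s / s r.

(r1,c4) = u
(r2,c3) = s
(r3,c4) = s
(r4,c2) = s
(r4,c3) = r
(r4,c4) = t
(r2,c2) = u

s r t u / t u s r / r t u s / u s r t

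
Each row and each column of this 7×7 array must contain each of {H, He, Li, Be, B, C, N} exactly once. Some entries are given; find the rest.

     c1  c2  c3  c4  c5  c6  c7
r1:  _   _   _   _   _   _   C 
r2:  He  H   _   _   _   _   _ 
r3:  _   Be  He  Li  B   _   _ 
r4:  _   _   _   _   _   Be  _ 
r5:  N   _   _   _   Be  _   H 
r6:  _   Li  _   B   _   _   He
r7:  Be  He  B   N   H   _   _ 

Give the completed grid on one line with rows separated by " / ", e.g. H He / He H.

row 3 has {He,Li,Be,B}; column 7 has {H,He,C} — only N is left for (r3,c7).
row 7 has {H,He,Be,B,N}; column 7 has {H,He,C,N} — only Li is left for (r7,c7).
row 4 has {Be}; column 7 has {H,He,Li,C,N} — only B is left for (r4,c7).
row 7 has {H,He,Li,Be,B,N}; column 6 has {Be} — only C is left for (r7,c6).
row 2 has {H,He}; column 7 has {H,He,Li,B,C,N} — only Be is left for (r2,c7).
row 3 has {He,Li,Be,B,N}; column 6 has {Be,C} — only H is left for (r3,c6).
row 6 has {He,Li,B}; column 6 has {H,Be,C} — only N is left for (r6,c6).
row 2 has {H,He,Be}; column 4 has {Li,B,N} — only C is left for (r2,c4).
row 3 has {H,He,Li,Be,B,N}; column 1 has {He,Be,N} — only C is left for (r3,c1).
row 5 has {H,Be,N}; column 4 has {Li,B,C,N} — only He is left for (r5,c4).
row 6 has {He,Li,B,N}; column 1 has {He,Be,C,N} — only H is left for (r6,c1).
row 6 has {H,He,Li,B,N}; column 5 has {H,Be,B} — only C is left for (r6,c5).
row 4 has {Be,B}; column 1 has {H,He,Be,C,N} — only Li is left for (r4,c1).
row 4 has {Li,Be,B}; column 4 has {He,Li,B,C,N} — only H is left for (r4,c4).
row 6 has {H,He,Li,B,C,N}; column 3 has {He,B} — only Be is left for (r6,c3).
row 1 has {C}; column 1 has {H,He,Li,Be,C,N} — only B is left for (r1,c1).
row 1 has {B,C}; column 2 has {H,He,Li,Be} — only N is left for (r1,c2).
row 1 has {B,C,N}; column 4 has {H,He,Li,B,C,N} — only Be is left for (r1,c4).
row 4 has {H,Li,Be,B}; column 2 has {H,He,Li,Be,N} — only C is left for (r4,c2).
row 4 has {H,Li,Be,B,C}; column 3 has {He,Be,B} — only N is left for (r4,c3).
row 4 has {H,Li,Be,B,C,N}; column 5 has {H,Be,B,C} — only He is left for (r4,c5).
row 5 has {H,He,Be,N}; column 2 has {H,He,Li,Be,C,N} — only B is left for (r5,c2).
row 5 has {H,He,Be,B,N}; column 6 has {H,Be,C,N} — only Li is left for (r5,c6).
row 1 has {Be,B,C,N}; column 5 has {H,He,Be,B,C} — only Li is left for (r1,c5).
row 1 has {Li,Be,B,C,N}; column 6 has {H,Li,Be,C,N} — only He is left for (r1,c6).
row 2 has {H,He,Be,C}; column 3 has {He,Be,B,N} — only Li is left for (r2,c3).
row 2 has {H,He,Li,Be,C}; column 5 has {H,He,Li,Be,B,C} — only N is left for (r2,c5).
row 2 has {H,He,Li,Be,C,N}; column 6 has {H,He,Li,Be,C,N} — only B is left for (r2,c6).
row 5 has {H,He,Li,Be,B,N}; column 3 has {He,Li,Be,B,N} — only C is left for (r5,c3).
row 1 has {He,Li,Be,B,C,N}; column 3 has {He,Li,Be,B,C,N} — only H is left for (r1,c3).

B N H Be Li He C / He H Li C N B Be / C Be He Li B H N / Li C N H He Be B / N B C He Be Li H / H Li Be B C N He / Be He B N H C Li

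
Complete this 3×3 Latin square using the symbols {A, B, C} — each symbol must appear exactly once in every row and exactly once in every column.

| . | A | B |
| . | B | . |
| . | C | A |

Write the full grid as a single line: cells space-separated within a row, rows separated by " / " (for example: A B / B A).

At row 1, column 1: row 1 has {A,B}; column 1 is empty so far; that leaves C.
At row 2, column 1: row 2 has {B}; column 1 has {C}; that leaves A.
At row 2, column 3: row 2 has {A,B}; column 3 has {A,B}; that leaves C.
At row 3, column 1: row 3 has {A,C}; column 1 has {A,C}; that leaves B.

C A B / A B C / B C A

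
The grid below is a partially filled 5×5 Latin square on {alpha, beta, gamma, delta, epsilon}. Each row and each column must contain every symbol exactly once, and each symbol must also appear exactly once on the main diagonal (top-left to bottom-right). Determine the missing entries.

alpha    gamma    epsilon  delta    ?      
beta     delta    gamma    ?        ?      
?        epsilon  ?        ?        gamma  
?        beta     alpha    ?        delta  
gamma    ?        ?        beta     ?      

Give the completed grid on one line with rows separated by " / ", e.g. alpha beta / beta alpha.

alpha gamma epsilon delta beta / beta delta gamma epsilon alpha / delta epsilon beta alpha gamma / epsilon beta alpha gamma delta / gamma alpha delta beta epsilon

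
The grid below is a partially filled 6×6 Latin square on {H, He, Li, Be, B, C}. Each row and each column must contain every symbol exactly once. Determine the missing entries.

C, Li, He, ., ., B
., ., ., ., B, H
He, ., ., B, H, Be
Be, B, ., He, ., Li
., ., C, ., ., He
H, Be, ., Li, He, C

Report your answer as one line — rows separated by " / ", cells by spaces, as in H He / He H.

At row 1, column 5: row 1 has {He,Li,B,C}; column 5 has {H,He,B}; that leaves Be.
At row 2, column 1: row 2 has {H,B}; column 1 has {H,He,Be,C}; that leaves Li.
At row 2, column 3: row 2 has {H,Li,B}; column 3 has {He,C}; that leaves Be.
At row 2, column 4: row 2 has {H,Li,Be,B}; column 4 has {He,Li,B}; that leaves C.
At row 3, column 2: row 3 has {H,He,Be,B}; column 2 has {Li,Be,B}; that leaves C.
At row 3, column 3: row 3 has {H,He,Be,B,C}; column 3 has {He,Be,C}; that leaves Li.
At row 4, column 3: row 4 has {He,Li,Be,B}; column 3 has {He,Li,Be,C}; that leaves H.
At row 4, column 5: row 4 has {H,He,Li,Be,B}; column 5 has {H,He,Be,B}; that leaves C.
At row 5, column 1: row 5 has {He,C}; column 1 has {H,He,Li,Be,C}; that leaves B.
At row 5, column 2: row 5 has {He,B,C}; column 2 has {Li,Be,B,C}; that leaves H.
At row 5, column 4: row 5 has {H,He,B,C}; column 4 has {He,Li,B,C}; that leaves Be.
At row 5, column 5: row 5 has {H,He,Be,B,C}; column 5 has {H,He,Be,B,C}; that leaves Li.
At row 6, column 3: row 6 has {H,He,Li,Be,C}; column 3 has {H,He,Li,Be,C}; that leaves B.
At row 1, column 4: row 1 has {He,Li,Be,B,C}; column 4 has {He,Li,Be,B,C}; that leaves H.
At row 2, column 2: row 2 has {H,Li,Be,B,C}; column 2 has {H,Li,Be,B,C}; that leaves He.

C Li He H Be B / Li He Be C B H / He C Li B H Be / Be B H He C Li / B H C Be Li He / H Be B Li He C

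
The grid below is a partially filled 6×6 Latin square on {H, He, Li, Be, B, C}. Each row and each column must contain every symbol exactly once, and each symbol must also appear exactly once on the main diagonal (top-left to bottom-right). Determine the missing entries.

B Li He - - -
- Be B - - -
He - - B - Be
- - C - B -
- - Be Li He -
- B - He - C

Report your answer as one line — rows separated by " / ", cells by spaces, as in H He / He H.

B Li He Be C H / H Be B C Li He / He C Li B H Be / Be He C H B Li / C H Be Li He B / Li B H He Be C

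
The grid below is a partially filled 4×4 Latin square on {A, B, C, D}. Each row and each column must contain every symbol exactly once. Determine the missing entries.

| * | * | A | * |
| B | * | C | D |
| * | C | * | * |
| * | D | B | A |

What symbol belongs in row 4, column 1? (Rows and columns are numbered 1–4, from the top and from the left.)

(r1,c2) = B
(r1,c4) = C
(r2,c2) = A
(r3,c3) = D
(r3,c4) = B
(r4,c1) = C

C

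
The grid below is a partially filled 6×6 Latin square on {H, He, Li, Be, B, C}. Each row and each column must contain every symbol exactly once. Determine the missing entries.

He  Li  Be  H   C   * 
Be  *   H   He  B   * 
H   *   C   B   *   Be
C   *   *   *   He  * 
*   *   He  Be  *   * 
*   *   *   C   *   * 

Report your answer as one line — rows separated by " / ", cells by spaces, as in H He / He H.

He Li Be H C B / Be C H He B Li / H He C B Li Be / C Be B Li He H / Li B He Be H C / B H Li C Be He

Cell (r1,c6): row 1 has {H,He,Li,Be,C}; column 6 has {Be} → B.
Cell (r2,c2): row 2 has {H,He,Be,B}; column 2 has {Li} → C.
Cell (r2,c6): row 2 has {H,He,Be,B,C}; column 6 has {Be,B} → Li.
Cell (r3,c2): row 3 has {H,Be,B,C}; column 2 has {Li,C} → He.
Cell (r3,c5): row 3 has {H,He,Be,B,C}; column 5 has {He,B,C} → Li.
Cell (r4,c4): row 4 has {He,C}; column 4 has {H,He,Be,B,C} → Li.
Cell (r4,c6): row 4 has {He,Li,C}; column 6 has {Li,Be,B} → H.
Cell (r5,c5): row 5 has {He,Be}; column 5 has {He,Li,B,C} → H.
Cell (r5,c6): row 5 has {H,He,Be}; column 6 has {H,Li,Be,B} → C.
Cell (r6,c5): row 6 has {C}; column 5 has {H,He,Li,B,C} → Be.
Cell (r6,c6): row 6 has {Be,C}; column 6 has {H,Li,Be,B,C} → He.
Cell (r4,c3): row 4 has {H,He,Li,C}; column 3 has {H,He,Be,C} → B.
Cell (r5,c2): row 5 has {H,He,Be,C}; column 2 has {He,Li,C} → B.
Cell (r6,c2): row 6 has {He,Be,C}; column 2 has {He,Li,B,C} → H.
Cell (r6,c3): row 6 has {H,He,Be,C}; column 3 has {H,He,Be,B,C} → Li.
Cell (r4,c2): row 4 has {H,He,Li,B,C}; column 2 has {H,He,Li,B,C} → Be.
Cell (r5,c1): row 5 has {H,He,Be,B,C}; column 1 has {H,He,Be,C} → Li.
Cell (r6,c1): row 6 has {H,He,Li,Be,C}; column 1 has {H,He,Li,Be,C} → B.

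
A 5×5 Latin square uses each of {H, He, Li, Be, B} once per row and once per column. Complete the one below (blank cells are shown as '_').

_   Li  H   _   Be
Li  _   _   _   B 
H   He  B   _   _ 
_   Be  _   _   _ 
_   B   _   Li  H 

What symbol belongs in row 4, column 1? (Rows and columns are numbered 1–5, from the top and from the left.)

B

row 2 has {Li,B}; column 2 has {He,Li,Be,B} — only H is left for (r2,c2).
row 3 has {H,He,B}; column 4 has {Li} — only Be is left for (r3,c4).
row 3 has {H,He,Be,B}; column 5 has {H,Be,B} — only Li is left for (r3,c5).
row 4 has {Be}; column 5 has {H,Li,Be,B} — only He is left for (r4,c5).
row 2 has {H,Li,B}; column 4 has {Li,Be} — only He is left for (r2,c4).
row 4 has {He,Be}; column 1 has {H,Li} — only B is left for (r4,c1).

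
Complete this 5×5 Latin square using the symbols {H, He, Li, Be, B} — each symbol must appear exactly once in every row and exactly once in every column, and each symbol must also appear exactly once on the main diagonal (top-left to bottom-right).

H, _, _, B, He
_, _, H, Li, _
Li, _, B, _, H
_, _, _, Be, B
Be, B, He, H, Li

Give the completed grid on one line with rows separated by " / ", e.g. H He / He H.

H Li Be B He / B He H Li Be / Li Be B He H / He H Li Be B / Be B He H Li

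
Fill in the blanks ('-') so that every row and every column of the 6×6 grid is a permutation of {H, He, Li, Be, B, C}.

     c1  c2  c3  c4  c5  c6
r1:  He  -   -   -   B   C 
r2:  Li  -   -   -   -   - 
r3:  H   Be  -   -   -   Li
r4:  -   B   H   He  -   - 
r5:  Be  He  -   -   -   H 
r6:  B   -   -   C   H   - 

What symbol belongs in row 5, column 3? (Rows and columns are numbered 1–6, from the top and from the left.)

Cell (r3,c4): row 3 has {H,Li,Be}; column 4 has {He,C} → B.
Cell (r4,c1): row 4 has {H,He,B}; column 1 has {H,He,Li,Be,B} → C.
Cell (r4,c6): row 4 has {H,He,B,C}; column 6 has {H,Li,C} → Be.
Cell (r5,c4): row 5 has {H,He,Be}; column 4 has {He,B,C} → Li.
Cell (r5,c5): row 5 has {H,He,Li,Be}; column 5 has {H,B} → C.
Cell (r6,c2): row 6 has {H,B,C}; column 2 has {He,Be,B} → Li.
Cell (r6,c6): row 6 has {H,Li,B,C}; column 6 has {H,Li,Be,C} → He.
Cell (r1,c2): row 1 has {He,B,C}; column 2 has {He,Li,Be,B} → H.
Cell (r1,c4): row 1 has {H,He,B,C}; column 4 has {He,Li,B,C} → Be.
Cell (r2,c2): row 2 has {Li}; column 2 has {H,He,Li,Be,B} → C.
Cell (r2,c4): row 2 has {Li,C}; column 4 has {He,Li,Be,B,C} → H.
Cell (r2,c6): row 2 has {H,Li,C}; column 6 has {H,He,Li,Be,C} → B.
Cell (r3,c5): row 3 has {H,Li,Be,B}; column 5 has {H,B,C} → He.
Cell (r4,c5): row 4 has {H,He,Be,B,C}; column 5 has {H,He,B,C} → Li.
Cell (r5,c3): row 5 has {H,He,Li,Be,C}; column 3 has {H} → B.

B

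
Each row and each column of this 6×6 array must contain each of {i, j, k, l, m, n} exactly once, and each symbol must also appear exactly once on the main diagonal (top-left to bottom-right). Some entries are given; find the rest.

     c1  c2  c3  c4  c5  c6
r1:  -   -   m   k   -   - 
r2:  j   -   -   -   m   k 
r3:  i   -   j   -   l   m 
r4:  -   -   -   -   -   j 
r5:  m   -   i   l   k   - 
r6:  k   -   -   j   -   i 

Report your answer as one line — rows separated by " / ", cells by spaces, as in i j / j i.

(r3,c4) = n
(r4,c4) = m
(r5,c6) = n
(r6,c5) = n
(r1,c6) = l
(r2,c4) = i
(r3,c2) = k
(r4,c5) = i
(r5,c2) = j
(r6,c3) = l
(r1,c1) = n
(r1,c2) = i
(r1,c5) = j
(r2,c2) = l
(r2,c3) = n
(r4,c1) = l
(r4,c2) = n
(r4,c3) = k
(r6,c2) = m

n i m k j l / j l n i m k / i k j n l m / l n k m i j / m j i l k n / k m l j n i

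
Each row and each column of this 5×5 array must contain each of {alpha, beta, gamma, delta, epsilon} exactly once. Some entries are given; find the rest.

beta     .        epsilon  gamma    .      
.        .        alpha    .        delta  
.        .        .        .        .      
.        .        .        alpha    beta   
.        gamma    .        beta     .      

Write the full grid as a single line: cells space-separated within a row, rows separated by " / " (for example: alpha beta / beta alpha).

beta delta epsilon gamma alpha / gamma beta alpha epsilon delta / epsilon alpha beta delta gamma / delta epsilon gamma alpha beta / alpha gamma delta beta epsilon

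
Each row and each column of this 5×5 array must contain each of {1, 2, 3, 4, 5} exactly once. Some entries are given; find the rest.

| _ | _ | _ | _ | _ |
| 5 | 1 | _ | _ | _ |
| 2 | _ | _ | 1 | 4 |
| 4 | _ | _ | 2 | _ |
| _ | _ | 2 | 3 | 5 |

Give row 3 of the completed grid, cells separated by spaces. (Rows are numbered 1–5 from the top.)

2 3 5 1 4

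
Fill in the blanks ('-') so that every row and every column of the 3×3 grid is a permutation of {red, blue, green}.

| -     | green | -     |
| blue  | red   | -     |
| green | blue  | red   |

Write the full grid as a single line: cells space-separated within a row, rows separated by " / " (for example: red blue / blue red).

red green blue / blue red green / green blue red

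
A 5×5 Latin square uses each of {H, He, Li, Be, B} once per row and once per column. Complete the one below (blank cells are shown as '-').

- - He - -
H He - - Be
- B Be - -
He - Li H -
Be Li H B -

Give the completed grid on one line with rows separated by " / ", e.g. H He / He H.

B H He Be Li / H He B Li Be / Li B Be He H / He Be Li H B / Be Li H B He

(r2,c3) = B
(r2,c4) = Li
(r3,c1) = Li
(r3,c4) = He
(r3,c5) = H
(r4,c2) = Be
(r4,c5) = B
(r5,c5) = He
(r1,c1) = B
(r1,c2) = H
(r1,c4) = Be
(r1,c5) = Li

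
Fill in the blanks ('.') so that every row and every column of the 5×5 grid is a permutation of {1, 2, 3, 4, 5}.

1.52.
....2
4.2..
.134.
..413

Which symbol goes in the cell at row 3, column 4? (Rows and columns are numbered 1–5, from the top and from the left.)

(r1,c5) = 4
(r2,c3) = 1
(r4,c5) = 5
(r1,c2) = 3
(r3,c2) = 5
(r3,c4) = 3

3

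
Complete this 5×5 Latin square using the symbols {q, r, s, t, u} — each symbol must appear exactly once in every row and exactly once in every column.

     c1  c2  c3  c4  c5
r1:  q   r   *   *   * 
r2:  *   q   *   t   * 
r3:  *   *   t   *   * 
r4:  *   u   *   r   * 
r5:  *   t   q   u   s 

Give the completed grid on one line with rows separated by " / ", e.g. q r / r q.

(r1,c4) = s
(r3,c2) = s
(r3,c4) = q
(r4,c3) = s
(r5,c1) = r
(r1,c3) = u
(r1,c5) = t
(r2,c3) = r
(r2,c5) = u
(r3,c1) = u
(r3,c5) = r
(r4,c1) = t
(r4,c5) = q
(r2,c1) = s

q r u s t / s q r t u / u s t q r / t u s r q / r t q u s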